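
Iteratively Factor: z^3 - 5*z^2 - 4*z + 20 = (z - 2)*(z^2 - 3*z - 10) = (z - 2)*(z + 2)*(z - 5)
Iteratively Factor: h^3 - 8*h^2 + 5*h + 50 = (h - 5)*(h^2 - 3*h - 10) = (h - 5)*(h + 2)*(h - 5)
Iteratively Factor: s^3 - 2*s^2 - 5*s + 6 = (s + 2)*(s^2 - 4*s + 3) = (s - 3)*(s + 2)*(s - 1)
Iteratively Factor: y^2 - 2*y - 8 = (y - 4)*(y + 2)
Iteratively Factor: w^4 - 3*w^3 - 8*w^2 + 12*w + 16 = (w + 1)*(w^3 - 4*w^2 - 4*w + 16) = (w - 2)*(w + 1)*(w^2 - 2*w - 8) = (w - 2)*(w + 1)*(w + 2)*(w - 4)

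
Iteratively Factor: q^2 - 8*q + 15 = (q - 3)*(q - 5)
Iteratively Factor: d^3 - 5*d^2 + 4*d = (d)*(d^2 - 5*d + 4) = d*(d - 1)*(d - 4)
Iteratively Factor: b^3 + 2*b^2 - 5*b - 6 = (b + 1)*(b^2 + b - 6) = (b + 1)*(b + 3)*(b - 2)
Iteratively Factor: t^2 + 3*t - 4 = (t - 1)*(t + 4)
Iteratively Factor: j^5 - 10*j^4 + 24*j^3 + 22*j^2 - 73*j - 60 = (j - 4)*(j^4 - 6*j^3 + 22*j + 15) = (j - 4)*(j + 1)*(j^3 - 7*j^2 + 7*j + 15) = (j - 5)*(j - 4)*(j + 1)*(j^2 - 2*j - 3) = (j - 5)*(j - 4)*(j - 3)*(j + 1)*(j + 1)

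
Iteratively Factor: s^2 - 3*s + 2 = (s - 1)*(s - 2)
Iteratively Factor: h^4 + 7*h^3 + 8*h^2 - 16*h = (h + 4)*(h^3 + 3*h^2 - 4*h) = (h + 4)^2*(h^2 - h) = (h - 1)*(h + 4)^2*(h)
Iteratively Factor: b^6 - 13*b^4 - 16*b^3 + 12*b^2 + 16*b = (b - 4)*(b^5 + 4*b^4 + 3*b^3 - 4*b^2 - 4*b) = (b - 4)*(b + 2)*(b^4 + 2*b^3 - b^2 - 2*b) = b*(b - 4)*(b + 2)*(b^3 + 2*b^2 - b - 2) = b*(b - 4)*(b + 1)*(b + 2)*(b^2 + b - 2) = b*(b - 4)*(b + 1)*(b + 2)^2*(b - 1)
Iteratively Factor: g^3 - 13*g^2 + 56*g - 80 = (g - 4)*(g^2 - 9*g + 20) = (g - 5)*(g - 4)*(g - 4)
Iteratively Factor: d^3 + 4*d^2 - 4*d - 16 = (d - 2)*(d^2 + 6*d + 8) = (d - 2)*(d + 4)*(d + 2)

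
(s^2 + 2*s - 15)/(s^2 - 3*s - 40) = (s - 3)/(s - 8)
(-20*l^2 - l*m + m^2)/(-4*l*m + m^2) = (20*l^2 + l*m - m^2)/(m*(4*l - m))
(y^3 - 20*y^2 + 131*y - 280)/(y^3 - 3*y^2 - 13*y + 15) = (y^2 - 15*y + 56)/(y^2 + 2*y - 3)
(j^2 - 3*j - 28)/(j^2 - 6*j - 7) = (j + 4)/(j + 1)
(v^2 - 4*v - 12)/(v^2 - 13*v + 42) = (v + 2)/(v - 7)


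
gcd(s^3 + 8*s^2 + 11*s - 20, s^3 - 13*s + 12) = s^2 + 3*s - 4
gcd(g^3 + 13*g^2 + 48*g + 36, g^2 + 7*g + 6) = g^2 + 7*g + 6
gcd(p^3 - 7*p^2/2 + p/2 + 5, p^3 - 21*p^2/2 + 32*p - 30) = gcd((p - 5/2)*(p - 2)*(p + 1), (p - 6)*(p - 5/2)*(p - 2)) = p^2 - 9*p/2 + 5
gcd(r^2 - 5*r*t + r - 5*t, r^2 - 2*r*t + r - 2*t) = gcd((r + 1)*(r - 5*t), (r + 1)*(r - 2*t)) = r + 1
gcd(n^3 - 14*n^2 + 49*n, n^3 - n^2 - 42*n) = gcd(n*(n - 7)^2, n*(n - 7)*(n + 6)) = n^2 - 7*n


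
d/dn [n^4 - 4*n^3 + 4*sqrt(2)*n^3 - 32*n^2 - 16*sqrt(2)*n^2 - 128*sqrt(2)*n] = 4*n^3 - 12*n^2 + 12*sqrt(2)*n^2 - 64*n - 32*sqrt(2)*n - 128*sqrt(2)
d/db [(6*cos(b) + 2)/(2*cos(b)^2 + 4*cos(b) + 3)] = 2*(6*cos(b)^2 + 4*cos(b) - 5)*sin(b)/(4*cos(b) + cos(2*b) + 4)^2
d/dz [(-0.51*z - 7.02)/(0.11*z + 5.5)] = (-0.223608*z - 11.1804)/(0.11*z + 5.5)^3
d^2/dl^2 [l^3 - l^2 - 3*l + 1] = 6*l - 2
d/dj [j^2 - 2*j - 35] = 2*j - 2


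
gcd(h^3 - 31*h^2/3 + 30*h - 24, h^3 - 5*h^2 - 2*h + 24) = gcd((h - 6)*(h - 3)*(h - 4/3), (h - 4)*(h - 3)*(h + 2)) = h - 3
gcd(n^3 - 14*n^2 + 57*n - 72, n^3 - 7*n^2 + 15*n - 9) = n^2 - 6*n + 9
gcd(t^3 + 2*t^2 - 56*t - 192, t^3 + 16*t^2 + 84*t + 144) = t^2 + 10*t + 24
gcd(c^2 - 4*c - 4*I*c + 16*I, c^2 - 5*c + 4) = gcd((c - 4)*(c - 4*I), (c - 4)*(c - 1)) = c - 4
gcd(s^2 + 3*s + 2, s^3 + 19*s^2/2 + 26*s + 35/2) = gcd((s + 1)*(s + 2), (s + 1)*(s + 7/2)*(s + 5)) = s + 1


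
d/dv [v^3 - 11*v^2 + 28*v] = 3*v^2 - 22*v + 28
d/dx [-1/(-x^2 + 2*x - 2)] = 2*(1 - x)/(x^2 - 2*x + 2)^2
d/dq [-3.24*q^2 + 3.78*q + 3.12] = 3.78 - 6.48*q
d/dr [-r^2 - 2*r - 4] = -2*r - 2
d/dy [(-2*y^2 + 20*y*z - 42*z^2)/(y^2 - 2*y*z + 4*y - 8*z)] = 4*((-y + 5*z)*(y^2 - 2*y*z + 4*y - 8*z) + (y - z + 2)*(y^2 - 10*y*z + 21*z^2))/(y^2 - 2*y*z + 4*y - 8*z)^2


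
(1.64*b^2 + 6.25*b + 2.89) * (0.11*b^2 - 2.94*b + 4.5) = 0.1804*b^4 - 4.1341*b^3 - 10.6771*b^2 + 19.6284*b + 13.005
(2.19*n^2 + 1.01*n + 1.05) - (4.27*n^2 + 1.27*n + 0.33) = -2.08*n^2 - 0.26*n + 0.72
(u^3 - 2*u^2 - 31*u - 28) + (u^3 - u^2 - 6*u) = 2*u^3 - 3*u^2 - 37*u - 28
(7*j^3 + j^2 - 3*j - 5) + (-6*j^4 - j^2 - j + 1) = -6*j^4 + 7*j^3 - 4*j - 4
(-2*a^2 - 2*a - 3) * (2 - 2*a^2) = 4*a^4 + 4*a^3 + 2*a^2 - 4*a - 6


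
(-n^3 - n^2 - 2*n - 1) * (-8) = 8*n^3 + 8*n^2 + 16*n + 8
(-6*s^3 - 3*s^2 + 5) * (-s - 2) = 6*s^4 + 15*s^3 + 6*s^2 - 5*s - 10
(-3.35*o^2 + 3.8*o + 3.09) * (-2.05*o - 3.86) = 6.8675*o^3 + 5.141*o^2 - 21.0025*o - 11.9274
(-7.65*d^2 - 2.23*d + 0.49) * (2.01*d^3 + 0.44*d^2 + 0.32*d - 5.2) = -15.3765*d^5 - 7.8483*d^4 - 2.4443*d^3 + 39.282*d^2 + 11.7528*d - 2.548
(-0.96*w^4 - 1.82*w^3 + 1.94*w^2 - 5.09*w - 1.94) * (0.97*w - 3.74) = -0.9312*w^5 + 1.825*w^4 + 8.6886*w^3 - 12.1929*w^2 + 17.1548*w + 7.2556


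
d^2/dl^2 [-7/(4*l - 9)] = -224/(4*l - 9)^3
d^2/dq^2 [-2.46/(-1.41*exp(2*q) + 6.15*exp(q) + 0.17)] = ((15.129 - 13.8744*exp(q))*(-1.41*exp(2*q) + 6.15*exp(q) + 0.17) - 2.46*(2.82*exp(q) - 6.15)*(5.64*exp(q) - 12.3)*exp(q))*exp(q)/(-1.41*exp(2*q) + 6.15*exp(q) + 0.17)^3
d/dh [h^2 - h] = 2*h - 1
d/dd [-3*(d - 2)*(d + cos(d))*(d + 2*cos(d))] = 3*(d - 2)*(d + cos(d))*(2*sin(d) - 1) + 3*(d - 2)*(d + 2*cos(d))*(sin(d) - 1) - 3*(d + cos(d))*(d + 2*cos(d))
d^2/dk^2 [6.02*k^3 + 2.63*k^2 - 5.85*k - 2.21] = 36.12*k + 5.26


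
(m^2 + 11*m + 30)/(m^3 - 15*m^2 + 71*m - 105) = (m^2 + 11*m + 30)/(m^3 - 15*m^2 + 71*m - 105)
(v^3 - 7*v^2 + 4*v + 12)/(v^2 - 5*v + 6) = (v^2 - 5*v - 6)/(v - 3)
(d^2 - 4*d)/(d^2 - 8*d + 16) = d/(d - 4)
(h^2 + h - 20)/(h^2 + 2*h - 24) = (h + 5)/(h + 6)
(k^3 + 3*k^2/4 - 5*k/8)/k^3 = 1 + 3/(4*k) - 5/(8*k^2)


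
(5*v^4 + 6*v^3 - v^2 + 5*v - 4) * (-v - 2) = -5*v^5 - 16*v^4 - 11*v^3 - 3*v^2 - 6*v + 8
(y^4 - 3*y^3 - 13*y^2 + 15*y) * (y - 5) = y^5 - 8*y^4 + 2*y^3 + 80*y^2 - 75*y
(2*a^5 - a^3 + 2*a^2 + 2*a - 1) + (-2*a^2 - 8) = 2*a^5 - a^3 + 2*a - 9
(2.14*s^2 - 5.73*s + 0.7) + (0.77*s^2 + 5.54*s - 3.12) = 2.91*s^2 - 0.19*s - 2.42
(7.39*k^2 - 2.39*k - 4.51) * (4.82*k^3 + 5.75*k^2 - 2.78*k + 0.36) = 35.6198*k^5 + 30.9727*k^4 - 56.0249*k^3 - 16.6279*k^2 + 11.6774*k - 1.6236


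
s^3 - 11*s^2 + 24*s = s*(s - 8)*(s - 3)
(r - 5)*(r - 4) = r^2 - 9*r + 20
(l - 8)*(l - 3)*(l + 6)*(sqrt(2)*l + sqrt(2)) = sqrt(2)*l^4 - 4*sqrt(2)*l^3 - 47*sqrt(2)*l^2 + 102*sqrt(2)*l + 144*sqrt(2)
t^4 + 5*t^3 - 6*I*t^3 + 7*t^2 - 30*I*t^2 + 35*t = t*(t + 5)*(t - 7*I)*(t + I)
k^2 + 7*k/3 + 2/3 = (k + 1/3)*(k + 2)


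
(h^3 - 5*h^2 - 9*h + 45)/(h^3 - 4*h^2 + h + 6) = (h^2 - 2*h - 15)/(h^2 - h - 2)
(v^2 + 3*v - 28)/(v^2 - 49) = (v - 4)/(v - 7)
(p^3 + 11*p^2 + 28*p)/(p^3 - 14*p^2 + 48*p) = (p^2 + 11*p + 28)/(p^2 - 14*p + 48)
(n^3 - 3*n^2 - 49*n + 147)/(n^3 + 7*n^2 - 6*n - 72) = (n^2 - 49)/(n^2 + 10*n + 24)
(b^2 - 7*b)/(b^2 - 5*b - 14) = b/(b + 2)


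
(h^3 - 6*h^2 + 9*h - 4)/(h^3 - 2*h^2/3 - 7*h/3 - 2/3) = 3*(-h^3 + 6*h^2 - 9*h + 4)/(-3*h^3 + 2*h^2 + 7*h + 2)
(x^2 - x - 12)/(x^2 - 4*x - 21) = (x - 4)/(x - 7)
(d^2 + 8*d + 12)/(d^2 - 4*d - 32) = (d^2 + 8*d + 12)/(d^2 - 4*d - 32)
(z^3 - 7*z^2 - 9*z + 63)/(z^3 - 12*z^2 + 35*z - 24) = (z^2 - 4*z - 21)/(z^2 - 9*z + 8)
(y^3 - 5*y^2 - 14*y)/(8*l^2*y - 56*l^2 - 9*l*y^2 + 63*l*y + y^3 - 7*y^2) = y*(y + 2)/(8*l^2 - 9*l*y + y^2)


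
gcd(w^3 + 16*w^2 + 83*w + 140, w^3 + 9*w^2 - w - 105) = w^2 + 12*w + 35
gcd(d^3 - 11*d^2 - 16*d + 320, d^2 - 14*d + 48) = d - 8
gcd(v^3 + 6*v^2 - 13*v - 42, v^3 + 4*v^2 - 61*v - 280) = v + 7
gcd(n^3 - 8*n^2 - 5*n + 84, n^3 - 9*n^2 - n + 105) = n^2 - 4*n - 21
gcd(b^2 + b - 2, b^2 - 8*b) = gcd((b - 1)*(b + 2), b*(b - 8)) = 1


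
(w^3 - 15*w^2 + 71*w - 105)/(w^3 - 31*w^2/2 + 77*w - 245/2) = 2*(w - 3)/(2*w - 7)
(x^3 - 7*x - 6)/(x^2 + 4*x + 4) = (x^2 - 2*x - 3)/(x + 2)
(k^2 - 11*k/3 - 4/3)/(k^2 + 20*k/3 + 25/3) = (3*k^2 - 11*k - 4)/(3*k^2 + 20*k + 25)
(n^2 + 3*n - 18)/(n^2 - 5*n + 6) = (n + 6)/(n - 2)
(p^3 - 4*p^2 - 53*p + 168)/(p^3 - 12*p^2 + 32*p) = (p^2 + 4*p - 21)/(p*(p - 4))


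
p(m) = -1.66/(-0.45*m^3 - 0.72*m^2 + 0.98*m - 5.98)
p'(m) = -1.66*(1.35*m^2 + 1.44*m - 0.98)/(-0.45*m^3 - 0.72*m^2 + 0.98*m - 5.98)^2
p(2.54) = 0.11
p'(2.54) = -0.08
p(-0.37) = 0.26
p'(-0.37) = 0.05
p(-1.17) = 0.22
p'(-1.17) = 0.02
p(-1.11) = 0.23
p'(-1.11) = 0.03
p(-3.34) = 3.20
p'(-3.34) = -57.27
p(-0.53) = 0.25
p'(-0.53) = 0.05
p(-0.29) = 0.26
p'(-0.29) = 0.05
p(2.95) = 0.08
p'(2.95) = -0.06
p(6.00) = 0.01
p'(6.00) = -0.01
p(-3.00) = 0.51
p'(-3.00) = -1.08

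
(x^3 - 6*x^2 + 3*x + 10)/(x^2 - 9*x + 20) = (x^2 - x - 2)/(x - 4)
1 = 1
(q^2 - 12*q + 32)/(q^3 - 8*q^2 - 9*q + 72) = (q - 4)/(q^2 - 9)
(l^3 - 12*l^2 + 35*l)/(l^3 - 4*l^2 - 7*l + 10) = l*(l - 7)/(l^2 + l - 2)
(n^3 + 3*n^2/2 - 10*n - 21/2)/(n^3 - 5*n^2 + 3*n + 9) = (n + 7/2)/(n - 3)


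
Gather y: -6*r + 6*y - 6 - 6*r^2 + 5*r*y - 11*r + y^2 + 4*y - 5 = -6*r^2 - 17*r + y^2 + y*(5*r + 10) - 11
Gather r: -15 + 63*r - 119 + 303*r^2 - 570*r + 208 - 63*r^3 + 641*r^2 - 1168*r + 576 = -63*r^3 + 944*r^2 - 1675*r + 650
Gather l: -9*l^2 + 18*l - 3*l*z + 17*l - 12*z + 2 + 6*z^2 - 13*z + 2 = -9*l^2 + l*(35 - 3*z) + 6*z^2 - 25*z + 4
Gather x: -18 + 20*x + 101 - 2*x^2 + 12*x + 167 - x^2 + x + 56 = -3*x^2 + 33*x + 306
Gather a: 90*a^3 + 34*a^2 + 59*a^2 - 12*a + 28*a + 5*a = 90*a^3 + 93*a^2 + 21*a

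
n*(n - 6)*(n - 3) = n^3 - 9*n^2 + 18*n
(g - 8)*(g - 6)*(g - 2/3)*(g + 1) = g^4 - 41*g^3/3 + 128*g^2/3 + 76*g/3 - 32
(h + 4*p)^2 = h^2 + 8*h*p + 16*p^2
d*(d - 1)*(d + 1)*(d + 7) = d^4 + 7*d^3 - d^2 - 7*d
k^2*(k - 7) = k^3 - 7*k^2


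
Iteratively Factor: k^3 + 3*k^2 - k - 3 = (k - 1)*(k^2 + 4*k + 3) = (k - 1)*(k + 3)*(k + 1)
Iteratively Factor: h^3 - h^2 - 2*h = (h - 2)*(h^2 + h) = (h - 2)*(h + 1)*(h)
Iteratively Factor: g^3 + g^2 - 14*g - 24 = (g - 4)*(g^2 + 5*g + 6) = (g - 4)*(g + 2)*(g + 3)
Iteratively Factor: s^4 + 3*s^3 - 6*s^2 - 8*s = (s)*(s^3 + 3*s^2 - 6*s - 8) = s*(s + 1)*(s^2 + 2*s - 8) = s*(s - 2)*(s + 1)*(s + 4)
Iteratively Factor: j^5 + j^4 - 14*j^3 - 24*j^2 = (j + 3)*(j^4 - 2*j^3 - 8*j^2) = (j - 4)*(j + 3)*(j^3 + 2*j^2) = (j - 4)*(j + 2)*(j + 3)*(j^2) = j*(j - 4)*(j + 2)*(j + 3)*(j)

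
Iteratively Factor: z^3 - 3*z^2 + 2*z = (z - 1)*(z^2 - 2*z) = z*(z - 1)*(z - 2)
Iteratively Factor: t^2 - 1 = (t - 1)*(t + 1)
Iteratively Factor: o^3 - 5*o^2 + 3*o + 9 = (o - 3)*(o^2 - 2*o - 3) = (o - 3)*(o + 1)*(o - 3)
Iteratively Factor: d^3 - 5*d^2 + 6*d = (d)*(d^2 - 5*d + 6) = d*(d - 2)*(d - 3)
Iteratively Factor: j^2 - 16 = (j + 4)*(j - 4)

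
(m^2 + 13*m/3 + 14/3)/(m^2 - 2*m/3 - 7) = (m + 2)/(m - 3)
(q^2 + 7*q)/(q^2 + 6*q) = (q + 7)/(q + 6)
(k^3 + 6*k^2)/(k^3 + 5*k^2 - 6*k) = k/(k - 1)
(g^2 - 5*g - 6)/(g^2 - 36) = (g + 1)/(g + 6)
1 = 1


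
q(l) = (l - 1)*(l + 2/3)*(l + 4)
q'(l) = (l - 1)*(l + 2/3) + (l - 1)*(l + 4) + (l + 2/3)*(l + 4)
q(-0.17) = -2.23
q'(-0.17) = -3.16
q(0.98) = -0.16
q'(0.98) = 8.07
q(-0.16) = -2.26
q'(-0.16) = -3.10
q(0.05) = -2.76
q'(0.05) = -1.63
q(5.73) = 294.39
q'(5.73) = 138.52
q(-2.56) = 9.71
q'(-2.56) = -1.11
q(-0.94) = 1.62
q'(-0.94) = -6.24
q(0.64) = -2.18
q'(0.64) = 3.92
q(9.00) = 1005.33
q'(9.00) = 307.00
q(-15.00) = -2522.67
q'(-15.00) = 563.00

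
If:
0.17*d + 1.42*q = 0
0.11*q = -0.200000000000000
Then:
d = 15.19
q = -1.82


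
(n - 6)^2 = n^2 - 12*n + 36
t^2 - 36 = (t - 6)*(t + 6)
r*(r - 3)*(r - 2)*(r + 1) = r^4 - 4*r^3 + r^2 + 6*r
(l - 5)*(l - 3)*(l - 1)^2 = l^4 - 10*l^3 + 32*l^2 - 38*l + 15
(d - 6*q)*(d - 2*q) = d^2 - 8*d*q + 12*q^2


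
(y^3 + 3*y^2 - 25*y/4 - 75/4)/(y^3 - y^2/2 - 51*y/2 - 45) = (y - 5/2)/(y - 6)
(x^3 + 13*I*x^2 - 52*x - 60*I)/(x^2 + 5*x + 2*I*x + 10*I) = (x^2 + 11*I*x - 30)/(x + 5)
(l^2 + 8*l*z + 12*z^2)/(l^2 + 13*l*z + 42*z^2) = (l + 2*z)/(l + 7*z)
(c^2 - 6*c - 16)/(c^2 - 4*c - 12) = (c - 8)/(c - 6)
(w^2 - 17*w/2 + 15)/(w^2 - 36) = (w - 5/2)/(w + 6)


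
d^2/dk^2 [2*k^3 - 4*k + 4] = 12*k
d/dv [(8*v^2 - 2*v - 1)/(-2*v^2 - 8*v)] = (-17*v^2 - v - 2)/(v^2*(v^2 + 8*v + 16))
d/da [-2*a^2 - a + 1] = -4*a - 1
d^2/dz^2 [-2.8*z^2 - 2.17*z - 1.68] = -5.60000000000000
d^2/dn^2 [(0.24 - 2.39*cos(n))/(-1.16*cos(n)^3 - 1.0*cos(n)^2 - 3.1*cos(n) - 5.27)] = (0.0293557901864055*(1 - cos(n)^2)^2*cos(3*n) + 0.161727467512592*(1 - cos(n)^2)^2 + 0.0888913976936109*sin(n)^6 - 0.16961123218812*cos(n)^7 - 0.0224948583803873*cos(n)^6 + 0.00490724475499257*cos(n)^5 + 0.022358853901895*cos(n)^3*cos(3*n) + 0.474960021300174*cos(n)^3 + 0.134621138822652*cos(n)^2*cos(3*n) + 0.375694046687939*cos(n)^2 + 0.125488485152268*cos(n)*cos(3*n) - 0.61435810849804*cos(n) - 0.0427482311861767*cos(3*n) - 0.575879312017752)/(0.185007974481659*cos(n)^3 + 0.159489633173844*cos(n)^2 + 0.494417862838915*cos(n) + 0.840510366826156)^3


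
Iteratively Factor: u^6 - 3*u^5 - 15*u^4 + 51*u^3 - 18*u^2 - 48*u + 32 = (u - 1)*(u^5 - 2*u^4 - 17*u^3 + 34*u^2 + 16*u - 32) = (u - 1)*(u + 1)*(u^4 - 3*u^3 - 14*u^2 + 48*u - 32) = (u - 2)*(u - 1)*(u + 1)*(u^3 - u^2 - 16*u + 16) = (u - 2)*(u - 1)*(u + 1)*(u + 4)*(u^2 - 5*u + 4) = (u - 4)*(u - 2)*(u - 1)*(u + 1)*(u + 4)*(u - 1)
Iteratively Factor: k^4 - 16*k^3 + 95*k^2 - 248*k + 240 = (k - 3)*(k^3 - 13*k^2 + 56*k - 80) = (k - 4)*(k - 3)*(k^2 - 9*k + 20) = (k - 5)*(k - 4)*(k - 3)*(k - 4)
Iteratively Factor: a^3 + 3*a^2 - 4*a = (a + 4)*(a^2 - a) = a*(a + 4)*(a - 1)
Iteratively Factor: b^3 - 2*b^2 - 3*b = (b)*(b^2 - 2*b - 3) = b*(b - 3)*(b + 1)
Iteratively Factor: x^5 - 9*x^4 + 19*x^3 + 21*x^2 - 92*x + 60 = (x - 3)*(x^4 - 6*x^3 + x^2 + 24*x - 20) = (x - 3)*(x - 1)*(x^3 - 5*x^2 - 4*x + 20) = (x - 3)*(x - 2)*(x - 1)*(x^2 - 3*x - 10) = (x - 5)*(x - 3)*(x - 2)*(x - 1)*(x + 2)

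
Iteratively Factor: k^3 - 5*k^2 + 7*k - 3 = (k - 3)*(k^2 - 2*k + 1) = (k - 3)*(k - 1)*(k - 1)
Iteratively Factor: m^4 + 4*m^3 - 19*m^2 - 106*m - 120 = (m + 3)*(m^3 + m^2 - 22*m - 40) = (m - 5)*(m + 3)*(m^2 + 6*m + 8) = (m - 5)*(m + 2)*(m + 3)*(m + 4)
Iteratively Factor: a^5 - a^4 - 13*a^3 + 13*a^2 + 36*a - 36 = (a + 2)*(a^4 - 3*a^3 - 7*a^2 + 27*a - 18) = (a - 1)*(a + 2)*(a^3 - 2*a^2 - 9*a + 18) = (a - 3)*(a - 1)*(a + 2)*(a^2 + a - 6) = (a - 3)*(a - 1)*(a + 2)*(a + 3)*(a - 2)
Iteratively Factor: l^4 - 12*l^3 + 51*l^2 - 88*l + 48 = (l - 4)*(l^3 - 8*l^2 + 19*l - 12) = (l - 4)*(l - 3)*(l^2 - 5*l + 4) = (l - 4)*(l - 3)*(l - 1)*(l - 4)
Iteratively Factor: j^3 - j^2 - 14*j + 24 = (j + 4)*(j^2 - 5*j + 6) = (j - 3)*(j + 4)*(j - 2)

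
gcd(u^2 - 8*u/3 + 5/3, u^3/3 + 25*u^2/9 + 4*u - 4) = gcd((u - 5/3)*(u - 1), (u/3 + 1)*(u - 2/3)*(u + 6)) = 1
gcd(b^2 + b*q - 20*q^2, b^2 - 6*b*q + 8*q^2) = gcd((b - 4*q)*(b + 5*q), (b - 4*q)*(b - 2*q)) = -b + 4*q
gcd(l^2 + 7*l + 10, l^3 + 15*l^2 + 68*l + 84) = l + 2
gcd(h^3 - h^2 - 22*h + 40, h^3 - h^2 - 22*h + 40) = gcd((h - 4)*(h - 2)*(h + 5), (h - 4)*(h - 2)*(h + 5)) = h^3 - h^2 - 22*h + 40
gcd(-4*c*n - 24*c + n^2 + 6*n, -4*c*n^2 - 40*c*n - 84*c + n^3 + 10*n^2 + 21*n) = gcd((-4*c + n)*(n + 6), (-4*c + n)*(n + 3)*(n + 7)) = 4*c - n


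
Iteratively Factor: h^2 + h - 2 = (h - 1)*(h + 2)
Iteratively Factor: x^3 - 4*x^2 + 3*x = (x - 1)*(x^2 - 3*x) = x*(x - 1)*(x - 3)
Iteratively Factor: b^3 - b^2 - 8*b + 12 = (b - 2)*(b^2 + b - 6) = (b - 2)*(b + 3)*(b - 2)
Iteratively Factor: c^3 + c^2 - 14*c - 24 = (c - 4)*(c^2 + 5*c + 6) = (c - 4)*(c + 3)*(c + 2)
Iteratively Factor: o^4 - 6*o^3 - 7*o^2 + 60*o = (o)*(o^3 - 6*o^2 - 7*o + 60) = o*(o - 5)*(o^2 - o - 12) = o*(o - 5)*(o + 3)*(o - 4)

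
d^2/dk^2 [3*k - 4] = 0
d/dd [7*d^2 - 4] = 14*d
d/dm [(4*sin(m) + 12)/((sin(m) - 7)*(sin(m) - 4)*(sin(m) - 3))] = 4*(-2*sin(m)^3 + 5*sin(m)^2 + 84*sin(m) - 267)*cos(m)/((sin(m) - 7)^2*(sin(m) - 4)^2*(sin(m) - 3)^2)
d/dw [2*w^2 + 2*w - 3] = 4*w + 2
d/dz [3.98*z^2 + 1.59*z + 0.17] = 7.96*z + 1.59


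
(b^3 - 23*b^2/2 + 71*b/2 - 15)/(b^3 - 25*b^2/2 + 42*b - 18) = (b - 5)/(b - 6)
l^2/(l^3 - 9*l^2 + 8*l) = l/(l^2 - 9*l + 8)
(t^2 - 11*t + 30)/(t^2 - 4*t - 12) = (t - 5)/(t + 2)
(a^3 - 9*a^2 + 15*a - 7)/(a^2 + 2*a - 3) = (a^2 - 8*a + 7)/(a + 3)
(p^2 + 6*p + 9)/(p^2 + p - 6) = (p + 3)/(p - 2)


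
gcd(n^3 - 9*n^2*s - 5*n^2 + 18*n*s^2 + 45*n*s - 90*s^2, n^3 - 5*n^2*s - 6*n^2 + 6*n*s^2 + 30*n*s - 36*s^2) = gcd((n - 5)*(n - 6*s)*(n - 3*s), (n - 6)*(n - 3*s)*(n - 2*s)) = -n + 3*s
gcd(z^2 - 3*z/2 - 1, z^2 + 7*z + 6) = 1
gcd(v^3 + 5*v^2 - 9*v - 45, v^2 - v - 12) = v + 3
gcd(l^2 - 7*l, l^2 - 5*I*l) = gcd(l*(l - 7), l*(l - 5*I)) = l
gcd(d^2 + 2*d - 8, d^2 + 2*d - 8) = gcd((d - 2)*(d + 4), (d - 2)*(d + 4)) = d^2 + 2*d - 8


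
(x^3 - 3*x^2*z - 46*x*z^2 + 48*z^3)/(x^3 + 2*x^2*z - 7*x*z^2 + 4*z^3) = (x^2 - 2*x*z - 48*z^2)/(x^2 + 3*x*z - 4*z^2)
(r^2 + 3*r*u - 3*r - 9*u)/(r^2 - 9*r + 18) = (r + 3*u)/(r - 6)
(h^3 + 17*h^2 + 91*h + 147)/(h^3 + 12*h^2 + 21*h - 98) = (h + 3)/(h - 2)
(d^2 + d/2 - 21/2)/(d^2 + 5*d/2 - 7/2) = (d - 3)/(d - 1)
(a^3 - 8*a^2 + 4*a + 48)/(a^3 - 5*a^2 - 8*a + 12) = (a - 4)/(a - 1)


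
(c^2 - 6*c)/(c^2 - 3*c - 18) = c/(c + 3)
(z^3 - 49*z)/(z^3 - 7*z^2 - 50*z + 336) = z*(z - 7)/(z^2 - 14*z + 48)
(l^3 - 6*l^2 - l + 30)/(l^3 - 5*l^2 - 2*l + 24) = (l - 5)/(l - 4)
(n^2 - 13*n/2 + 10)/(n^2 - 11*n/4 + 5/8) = 4*(n - 4)/(4*n - 1)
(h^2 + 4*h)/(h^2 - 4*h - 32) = h/(h - 8)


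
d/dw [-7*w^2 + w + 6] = 1 - 14*w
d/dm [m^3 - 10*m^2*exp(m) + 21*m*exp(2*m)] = -10*m^2*exp(m) + 3*m^2 + 42*m*exp(2*m) - 20*m*exp(m) + 21*exp(2*m)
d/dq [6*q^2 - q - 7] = 12*q - 1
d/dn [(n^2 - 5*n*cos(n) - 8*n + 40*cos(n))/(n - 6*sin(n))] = ((n - 6*sin(n))*(5*n*sin(n) + 2*n - 40*sin(n) - 5*cos(n) - 8) + (6*cos(n) - 1)*(n^2 - 5*n*cos(n) - 8*n + 40*cos(n)))/(n - 6*sin(n))^2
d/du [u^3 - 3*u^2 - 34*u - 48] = 3*u^2 - 6*u - 34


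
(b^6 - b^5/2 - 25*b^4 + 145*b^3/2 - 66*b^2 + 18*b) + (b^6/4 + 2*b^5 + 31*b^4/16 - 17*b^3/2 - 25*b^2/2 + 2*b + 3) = 5*b^6/4 + 3*b^5/2 - 369*b^4/16 + 64*b^3 - 157*b^2/2 + 20*b + 3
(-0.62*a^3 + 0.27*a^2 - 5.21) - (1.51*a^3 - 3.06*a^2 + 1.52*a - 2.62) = -2.13*a^3 + 3.33*a^2 - 1.52*a - 2.59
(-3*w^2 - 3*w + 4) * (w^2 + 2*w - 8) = -3*w^4 - 9*w^3 + 22*w^2 + 32*w - 32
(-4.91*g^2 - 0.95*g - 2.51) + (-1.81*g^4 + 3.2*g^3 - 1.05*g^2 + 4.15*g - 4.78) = -1.81*g^4 + 3.2*g^3 - 5.96*g^2 + 3.2*g - 7.29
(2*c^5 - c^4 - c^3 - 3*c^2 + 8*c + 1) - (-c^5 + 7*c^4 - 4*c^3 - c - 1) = 3*c^5 - 8*c^4 + 3*c^3 - 3*c^2 + 9*c + 2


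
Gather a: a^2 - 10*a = a^2 - 10*a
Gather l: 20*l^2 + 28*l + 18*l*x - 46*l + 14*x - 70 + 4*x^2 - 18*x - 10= 20*l^2 + l*(18*x - 18) + 4*x^2 - 4*x - 80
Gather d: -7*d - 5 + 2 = -7*d - 3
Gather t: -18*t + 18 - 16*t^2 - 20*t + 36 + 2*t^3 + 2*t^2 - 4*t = 2*t^3 - 14*t^2 - 42*t + 54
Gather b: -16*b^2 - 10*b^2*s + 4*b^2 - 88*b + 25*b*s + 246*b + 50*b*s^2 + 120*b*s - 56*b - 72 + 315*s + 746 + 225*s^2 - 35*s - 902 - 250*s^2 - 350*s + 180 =b^2*(-10*s - 12) + b*(50*s^2 + 145*s + 102) - 25*s^2 - 70*s - 48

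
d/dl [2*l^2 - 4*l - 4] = 4*l - 4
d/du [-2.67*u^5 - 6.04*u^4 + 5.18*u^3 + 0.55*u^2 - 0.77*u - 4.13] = -13.35*u^4 - 24.16*u^3 + 15.54*u^2 + 1.1*u - 0.77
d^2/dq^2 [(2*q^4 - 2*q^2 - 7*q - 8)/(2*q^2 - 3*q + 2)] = 4*(4*q^6 - 18*q^5 + 39*q^4 - 68*q^3 - 12*q^2 + 114*q - 45)/(8*q^6 - 36*q^5 + 78*q^4 - 99*q^3 + 78*q^2 - 36*q + 8)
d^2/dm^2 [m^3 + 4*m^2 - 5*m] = 6*m + 8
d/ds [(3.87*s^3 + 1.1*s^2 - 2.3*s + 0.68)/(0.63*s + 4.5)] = (4.8762*s^3 + 52.938*s^2 + 9.9*s - 10.7784)/(0.3969*s^2 + 5.67*s + 20.25)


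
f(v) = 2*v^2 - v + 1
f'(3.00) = 11.00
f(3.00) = 16.00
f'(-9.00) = -37.00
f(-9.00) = 172.00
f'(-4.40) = -18.60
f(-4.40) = 44.12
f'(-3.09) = -13.36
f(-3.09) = 23.19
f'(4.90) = 18.60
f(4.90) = 44.12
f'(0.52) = 1.08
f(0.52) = 1.02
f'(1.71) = 5.84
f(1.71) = 5.14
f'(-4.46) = -18.84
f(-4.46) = 45.24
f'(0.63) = 1.52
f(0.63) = 1.16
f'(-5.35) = -22.40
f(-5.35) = 63.60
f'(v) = 4*v - 1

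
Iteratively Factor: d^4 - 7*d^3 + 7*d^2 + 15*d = (d + 1)*(d^3 - 8*d^2 + 15*d) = (d - 3)*(d + 1)*(d^2 - 5*d) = (d - 5)*(d - 3)*(d + 1)*(d)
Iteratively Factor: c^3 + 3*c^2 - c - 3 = (c - 1)*(c^2 + 4*c + 3) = (c - 1)*(c + 3)*(c + 1)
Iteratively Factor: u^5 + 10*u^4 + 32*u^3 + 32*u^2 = (u + 4)*(u^4 + 6*u^3 + 8*u^2) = u*(u + 4)*(u^3 + 6*u^2 + 8*u) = u*(u + 4)^2*(u^2 + 2*u) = u^2*(u + 4)^2*(u + 2)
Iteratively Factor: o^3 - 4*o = (o - 2)*(o^2 + 2*o) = (o - 2)*(o + 2)*(o)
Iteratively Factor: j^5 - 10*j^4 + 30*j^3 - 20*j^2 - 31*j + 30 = (j - 3)*(j^4 - 7*j^3 + 9*j^2 + 7*j - 10) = (j - 3)*(j + 1)*(j^3 - 8*j^2 + 17*j - 10) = (j - 3)*(j - 1)*(j + 1)*(j^2 - 7*j + 10) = (j - 5)*(j - 3)*(j - 1)*(j + 1)*(j - 2)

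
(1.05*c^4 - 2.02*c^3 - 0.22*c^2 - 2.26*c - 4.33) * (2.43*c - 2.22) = 2.5515*c^5 - 7.2396*c^4 + 3.9498*c^3 - 5.0034*c^2 - 5.5047*c + 9.6126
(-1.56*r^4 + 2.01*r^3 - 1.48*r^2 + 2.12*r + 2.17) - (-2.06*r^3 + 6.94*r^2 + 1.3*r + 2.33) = -1.56*r^4 + 4.07*r^3 - 8.42*r^2 + 0.82*r - 0.16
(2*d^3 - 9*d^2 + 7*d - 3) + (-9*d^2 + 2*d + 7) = 2*d^3 - 18*d^2 + 9*d + 4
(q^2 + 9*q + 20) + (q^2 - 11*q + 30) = 2*q^2 - 2*q + 50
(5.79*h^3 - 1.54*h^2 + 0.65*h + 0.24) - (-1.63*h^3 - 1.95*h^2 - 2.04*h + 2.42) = 7.42*h^3 + 0.41*h^2 + 2.69*h - 2.18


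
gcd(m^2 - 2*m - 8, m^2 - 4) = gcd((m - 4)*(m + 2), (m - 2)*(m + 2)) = m + 2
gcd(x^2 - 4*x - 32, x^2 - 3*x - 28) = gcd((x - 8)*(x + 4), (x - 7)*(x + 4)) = x + 4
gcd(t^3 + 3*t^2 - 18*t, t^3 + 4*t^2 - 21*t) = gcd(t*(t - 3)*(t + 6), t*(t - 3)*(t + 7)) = t^2 - 3*t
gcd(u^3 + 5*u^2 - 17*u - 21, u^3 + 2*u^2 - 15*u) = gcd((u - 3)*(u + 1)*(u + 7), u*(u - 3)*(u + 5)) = u - 3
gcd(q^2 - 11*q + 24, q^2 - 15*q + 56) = q - 8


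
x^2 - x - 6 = (x - 3)*(x + 2)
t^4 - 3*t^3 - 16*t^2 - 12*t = t*(t - 6)*(t + 1)*(t + 2)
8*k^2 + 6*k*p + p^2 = (2*k + p)*(4*k + p)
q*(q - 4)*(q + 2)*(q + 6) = q^4 + 4*q^3 - 20*q^2 - 48*q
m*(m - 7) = m^2 - 7*m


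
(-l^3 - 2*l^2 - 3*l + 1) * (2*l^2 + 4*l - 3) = -2*l^5 - 8*l^4 - 11*l^3 - 4*l^2 + 13*l - 3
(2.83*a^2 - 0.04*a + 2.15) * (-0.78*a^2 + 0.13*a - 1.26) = -2.2074*a^4 + 0.3991*a^3 - 5.248*a^2 + 0.3299*a - 2.709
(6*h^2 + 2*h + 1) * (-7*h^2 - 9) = -42*h^4 - 14*h^3 - 61*h^2 - 18*h - 9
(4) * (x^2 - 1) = 4*x^2 - 4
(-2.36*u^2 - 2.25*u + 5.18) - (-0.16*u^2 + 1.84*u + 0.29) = -2.2*u^2 - 4.09*u + 4.89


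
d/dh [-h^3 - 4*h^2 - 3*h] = -3*h^2 - 8*h - 3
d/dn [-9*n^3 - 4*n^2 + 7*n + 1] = -27*n^2 - 8*n + 7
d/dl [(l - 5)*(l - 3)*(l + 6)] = 3*l^2 - 4*l - 33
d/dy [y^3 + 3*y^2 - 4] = 3*y*(y + 2)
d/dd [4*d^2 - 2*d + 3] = 8*d - 2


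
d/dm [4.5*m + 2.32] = 4.50000000000000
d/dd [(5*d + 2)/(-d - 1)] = -3/(d + 1)^2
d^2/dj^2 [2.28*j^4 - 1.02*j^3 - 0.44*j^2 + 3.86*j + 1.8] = 27.36*j^2 - 6.12*j - 0.88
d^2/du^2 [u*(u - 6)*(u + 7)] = 6*u + 2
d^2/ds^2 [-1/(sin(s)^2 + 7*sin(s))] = (4*sin(s) + 21 + 43/sin(s) - 42/sin(s)^2 - 98/sin(s)^3)/(sin(s) + 7)^3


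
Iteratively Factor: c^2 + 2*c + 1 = (c + 1)*(c + 1)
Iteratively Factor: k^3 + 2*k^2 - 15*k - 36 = (k - 4)*(k^2 + 6*k + 9) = (k - 4)*(k + 3)*(k + 3)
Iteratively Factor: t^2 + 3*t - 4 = (t + 4)*(t - 1)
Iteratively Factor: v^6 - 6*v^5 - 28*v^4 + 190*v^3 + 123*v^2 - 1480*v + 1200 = (v - 1)*(v^5 - 5*v^4 - 33*v^3 + 157*v^2 + 280*v - 1200) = (v - 3)*(v - 1)*(v^4 - 2*v^3 - 39*v^2 + 40*v + 400) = (v - 3)*(v - 1)*(v + 4)*(v^3 - 6*v^2 - 15*v + 100) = (v - 3)*(v - 1)*(v + 4)^2*(v^2 - 10*v + 25) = (v - 5)*(v - 3)*(v - 1)*(v + 4)^2*(v - 5)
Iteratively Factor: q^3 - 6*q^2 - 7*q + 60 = (q + 3)*(q^2 - 9*q + 20) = (q - 5)*(q + 3)*(q - 4)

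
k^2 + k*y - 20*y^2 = (k - 4*y)*(k + 5*y)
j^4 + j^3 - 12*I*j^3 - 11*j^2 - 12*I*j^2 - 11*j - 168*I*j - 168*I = (j + 1)*(j - 8*I)*(j - 7*I)*(j + 3*I)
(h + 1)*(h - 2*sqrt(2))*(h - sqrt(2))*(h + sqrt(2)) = h^4 - 2*sqrt(2)*h^3 + h^3 - 2*sqrt(2)*h^2 - 2*h^2 - 2*h + 4*sqrt(2)*h + 4*sqrt(2)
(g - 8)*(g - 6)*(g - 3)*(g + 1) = g^4 - 16*g^3 + 73*g^2 - 54*g - 144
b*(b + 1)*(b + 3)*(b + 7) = b^4 + 11*b^3 + 31*b^2 + 21*b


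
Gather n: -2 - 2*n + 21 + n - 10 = 9 - n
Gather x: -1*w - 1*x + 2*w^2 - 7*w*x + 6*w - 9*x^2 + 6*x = 2*w^2 + 5*w - 9*x^2 + x*(5 - 7*w)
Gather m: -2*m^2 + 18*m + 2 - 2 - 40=-2*m^2 + 18*m - 40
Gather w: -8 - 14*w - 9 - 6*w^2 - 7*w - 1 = -6*w^2 - 21*w - 18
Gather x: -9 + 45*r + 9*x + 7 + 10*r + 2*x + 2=55*r + 11*x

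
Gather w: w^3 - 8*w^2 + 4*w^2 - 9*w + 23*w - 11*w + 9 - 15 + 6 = w^3 - 4*w^2 + 3*w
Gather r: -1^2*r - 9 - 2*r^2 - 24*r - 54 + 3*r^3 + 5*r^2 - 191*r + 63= 3*r^3 + 3*r^2 - 216*r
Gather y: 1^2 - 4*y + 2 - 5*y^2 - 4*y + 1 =-5*y^2 - 8*y + 4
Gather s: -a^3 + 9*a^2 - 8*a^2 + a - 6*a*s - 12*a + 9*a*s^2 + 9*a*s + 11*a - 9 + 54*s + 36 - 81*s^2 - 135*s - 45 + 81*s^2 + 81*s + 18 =-a^3 + a^2 + 9*a*s^2 + 3*a*s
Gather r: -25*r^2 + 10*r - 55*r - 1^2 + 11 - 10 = -25*r^2 - 45*r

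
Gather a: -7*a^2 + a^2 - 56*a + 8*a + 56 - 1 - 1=-6*a^2 - 48*a + 54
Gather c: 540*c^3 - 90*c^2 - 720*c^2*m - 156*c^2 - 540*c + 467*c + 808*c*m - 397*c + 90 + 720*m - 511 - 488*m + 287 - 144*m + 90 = 540*c^3 + c^2*(-720*m - 246) + c*(808*m - 470) + 88*m - 44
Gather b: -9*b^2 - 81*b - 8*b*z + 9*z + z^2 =-9*b^2 + b*(-8*z - 81) + z^2 + 9*z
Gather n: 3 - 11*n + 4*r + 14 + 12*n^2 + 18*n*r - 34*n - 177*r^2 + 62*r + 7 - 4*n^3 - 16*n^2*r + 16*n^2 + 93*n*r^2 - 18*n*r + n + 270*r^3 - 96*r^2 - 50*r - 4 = -4*n^3 + n^2*(28 - 16*r) + n*(93*r^2 - 44) + 270*r^3 - 273*r^2 + 16*r + 20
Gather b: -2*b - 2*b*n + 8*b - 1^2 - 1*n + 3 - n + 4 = b*(6 - 2*n) - 2*n + 6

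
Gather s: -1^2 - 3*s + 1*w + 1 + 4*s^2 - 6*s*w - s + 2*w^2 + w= 4*s^2 + s*(-6*w - 4) + 2*w^2 + 2*w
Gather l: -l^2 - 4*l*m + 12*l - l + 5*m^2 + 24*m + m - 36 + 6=-l^2 + l*(11 - 4*m) + 5*m^2 + 25*m - 30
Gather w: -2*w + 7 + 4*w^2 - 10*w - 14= 4*w^2 - 12*w - 7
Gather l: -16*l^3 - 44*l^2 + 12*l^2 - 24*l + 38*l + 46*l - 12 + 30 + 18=-16*l^3 - 32*l^2 + 60*l + 36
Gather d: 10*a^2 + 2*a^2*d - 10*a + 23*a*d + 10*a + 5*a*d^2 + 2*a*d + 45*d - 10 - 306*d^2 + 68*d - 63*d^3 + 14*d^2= 10*a^2 - 63*d^3 + d^2*(5*a - 292) + d*(2*a^2 + 25*a + 113) - 10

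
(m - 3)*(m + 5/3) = m^2 - 4*m/3 - 5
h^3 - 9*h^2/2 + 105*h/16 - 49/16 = (h - 7/4)^2*(h - 1)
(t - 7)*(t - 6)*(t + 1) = t^3 - 12*t^2 + 29*t + 42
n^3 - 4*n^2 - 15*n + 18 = (n - 6)*(n - 1)*(n + 3)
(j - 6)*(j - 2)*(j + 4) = j^3 - 4*j^2 - 20*j + 48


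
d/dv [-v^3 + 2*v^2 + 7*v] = -3*v^2 + 4*v + 7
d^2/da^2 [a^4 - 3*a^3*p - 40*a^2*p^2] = 12*a^2 - 18*a*p - 80*p^2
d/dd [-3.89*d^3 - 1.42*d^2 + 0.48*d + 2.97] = -11.67*d^2 - 2.84*d + 0.48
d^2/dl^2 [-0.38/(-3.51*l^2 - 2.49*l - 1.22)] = (-9.363276*l^2 - 6.642324*l + 0.38*(7.02*l + 2.49)*(14.04*l + 4.98) - 3.254472)/(3.51*l^2 + 2.49*l + 1.22)^3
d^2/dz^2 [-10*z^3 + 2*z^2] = 4 - 60*z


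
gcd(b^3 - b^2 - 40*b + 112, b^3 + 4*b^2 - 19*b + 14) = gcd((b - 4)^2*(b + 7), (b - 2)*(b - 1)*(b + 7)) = b + 7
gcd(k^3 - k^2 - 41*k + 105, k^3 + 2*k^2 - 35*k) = k^2 + 2*k - 35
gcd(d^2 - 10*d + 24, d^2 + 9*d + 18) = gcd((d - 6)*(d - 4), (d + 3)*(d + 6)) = 1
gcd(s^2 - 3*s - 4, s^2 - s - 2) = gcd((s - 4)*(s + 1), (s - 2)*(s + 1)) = s + 1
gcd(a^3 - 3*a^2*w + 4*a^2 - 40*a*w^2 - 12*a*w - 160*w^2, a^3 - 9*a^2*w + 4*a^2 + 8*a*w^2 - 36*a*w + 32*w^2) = -a^2 + 8*a*w - 4*a + 32*w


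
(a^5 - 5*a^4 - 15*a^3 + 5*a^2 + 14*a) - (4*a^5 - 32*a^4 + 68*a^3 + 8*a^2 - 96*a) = -3*a^5 + 27*a^4 - 83*a^3 - 3*a^2 + 110*a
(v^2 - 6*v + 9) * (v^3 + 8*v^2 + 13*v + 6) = v^5 + 2*v^4 - 26*v^3 + 81*v + 54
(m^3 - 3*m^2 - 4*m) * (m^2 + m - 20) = m^5 - 2*m^4 - 27*m^3 + 56*m^2 + 80*m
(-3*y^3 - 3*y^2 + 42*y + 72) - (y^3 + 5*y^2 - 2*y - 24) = -4*y^3 - 8*y^2 + 44*y + 96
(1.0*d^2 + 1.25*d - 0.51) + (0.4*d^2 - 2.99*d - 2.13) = 1.4*d^2 - 1.74*d - 2.64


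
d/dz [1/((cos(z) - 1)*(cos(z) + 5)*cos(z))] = (3*sin(z) - 5*sin(z)/cos(z)^2 + 8*tan(z))/((cos(z) - 1)^2*(cos(z) + 5)^2)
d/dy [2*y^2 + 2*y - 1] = 4*y + 2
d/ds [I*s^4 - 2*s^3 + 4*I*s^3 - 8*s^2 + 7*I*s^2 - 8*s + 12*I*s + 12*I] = 4*I*s^3 + s^2*(-6 + 12*I) + s*(-16 + 14*I) - 8 + 12*I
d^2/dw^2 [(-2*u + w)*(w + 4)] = 2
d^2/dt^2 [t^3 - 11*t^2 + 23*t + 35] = 6*t - 22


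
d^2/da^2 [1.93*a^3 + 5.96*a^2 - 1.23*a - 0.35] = 11.58*a + 11.92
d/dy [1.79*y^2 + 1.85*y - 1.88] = 3.58*y + 1.85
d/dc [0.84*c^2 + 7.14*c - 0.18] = 1.68*c + 7.14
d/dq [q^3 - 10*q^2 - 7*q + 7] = 3*q^2 - 20*q - 7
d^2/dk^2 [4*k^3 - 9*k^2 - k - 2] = 24*k - 18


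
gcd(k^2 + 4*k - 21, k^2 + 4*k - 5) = 1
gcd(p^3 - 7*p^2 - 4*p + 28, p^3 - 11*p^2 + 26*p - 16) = p - 2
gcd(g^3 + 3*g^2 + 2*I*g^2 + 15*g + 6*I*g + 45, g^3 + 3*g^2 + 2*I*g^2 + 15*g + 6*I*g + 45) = g^3 + g^2*(3 + 2*I) + g*(15 + 6*I) + 45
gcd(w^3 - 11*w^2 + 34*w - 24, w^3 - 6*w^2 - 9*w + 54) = w - 6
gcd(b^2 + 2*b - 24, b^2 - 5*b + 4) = b - 4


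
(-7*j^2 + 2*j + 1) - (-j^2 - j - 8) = -6*j^2 + 3*j + 9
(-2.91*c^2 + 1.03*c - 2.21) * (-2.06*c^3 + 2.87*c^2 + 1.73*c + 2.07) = 5.9946*c^5 - 10.4735*c^4 + 2.4744*c^3 - 10.5845*c^2 - 1.6912*c - 4.5747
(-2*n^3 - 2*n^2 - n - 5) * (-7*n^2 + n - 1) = 14*n^5 + 12*n^4 + 7*n^3 + 36*n^2 - 4*n + 5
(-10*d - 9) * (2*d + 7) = -20*d^2 - 88*d - 63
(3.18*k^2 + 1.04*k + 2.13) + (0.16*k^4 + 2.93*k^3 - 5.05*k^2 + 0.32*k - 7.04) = 0.16*k^4 + 2.93*k^3 - 1.87*k^2 + 1.36*k - 4.91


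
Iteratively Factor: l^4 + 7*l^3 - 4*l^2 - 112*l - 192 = (l + 4)*(l^3 + 3*l^2 - 16*l - 48) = (l + 3)*(l + 4)*(l^2 - 16) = (l - 4)*(l + 3)*(l + 4)*(l + 4)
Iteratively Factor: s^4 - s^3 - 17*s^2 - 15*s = (s - 5)*(s^3 + 4*s^2 + 3*s) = (s - 5)*(s + 3)*(s^2 + s) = (s - 5)*(s + 1)*(s + 3)*(s)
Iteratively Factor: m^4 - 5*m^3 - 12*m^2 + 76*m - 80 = (m - 2)*(m^3 - 3*m^2 - 18*m + 40) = (m - 2)^2*(m^2 - m - 20) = (m - 2)^2*(m + 4)*(m - 5)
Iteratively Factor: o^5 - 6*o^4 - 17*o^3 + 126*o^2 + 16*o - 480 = (o + 4)*(o^4 - 10*o^3 + 23*o^2 + 34*o - 120) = (o - 3)*(o + 4)*(o^3 - 7*o^2 + 2*o + 40) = (o - 5)*(o - 3)*(o + 4)*(o^2 - 2*o - 8) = (o - 5)*(o - 3)*(o + 2)*(o + 4)*(o - 4)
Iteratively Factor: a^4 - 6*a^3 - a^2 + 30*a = (a - 5)*(a^3 - a^2 - 6*a) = (a - 5)*(a - 3)*(a^2 + 2*a) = (a - 5)*(a - 3)*(a + 2)*(a)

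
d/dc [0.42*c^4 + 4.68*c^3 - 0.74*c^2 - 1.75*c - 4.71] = 1.68*c^3 + 14.04*c^2 - 1.48*c - 1.75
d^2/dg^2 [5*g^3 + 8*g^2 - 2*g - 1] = 30*g + 16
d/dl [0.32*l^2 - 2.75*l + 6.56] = 0.64*l - 2.75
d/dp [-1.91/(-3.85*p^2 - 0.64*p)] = (-14.707*p - 1.2224)/(p^2*(3.85*p + 0.64)^2)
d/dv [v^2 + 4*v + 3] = 2*v + 4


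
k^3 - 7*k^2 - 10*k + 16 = (k - 8)*(k - 1)*(k + 2)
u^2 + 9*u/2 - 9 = (u - 3/2)*(u + 6)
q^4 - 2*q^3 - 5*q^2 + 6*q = q*(q - 3)*(q - 1)*(q + 2)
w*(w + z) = w^2 + w*z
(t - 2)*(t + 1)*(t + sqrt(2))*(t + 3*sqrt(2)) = t^4 - t^3 + 4*sqrt(2)*t^3 - 4*sqrt(2)*t^2 + 4*t^2 - 8*sqrt(2)*t - 6*t - 12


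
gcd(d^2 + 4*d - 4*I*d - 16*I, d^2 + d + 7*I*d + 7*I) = 1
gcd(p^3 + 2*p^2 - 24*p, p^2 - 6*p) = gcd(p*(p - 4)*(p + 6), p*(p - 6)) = p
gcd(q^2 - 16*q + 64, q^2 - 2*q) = 1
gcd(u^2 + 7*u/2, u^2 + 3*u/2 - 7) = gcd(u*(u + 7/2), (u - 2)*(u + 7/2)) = u + 7/2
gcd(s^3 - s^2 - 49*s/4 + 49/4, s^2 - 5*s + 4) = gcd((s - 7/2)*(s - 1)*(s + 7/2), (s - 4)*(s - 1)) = s - 1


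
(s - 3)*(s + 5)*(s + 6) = s^3 + 8*s^2 - 3*s - 90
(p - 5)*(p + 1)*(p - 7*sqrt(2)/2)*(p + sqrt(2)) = p^4 - 4*p^3 - 5*sqrt(2)*p^3/2 - 12*p^2 + 10*sqrt(2)*p^2 + 25*sqrt(2)*p/2 + 28*p + 35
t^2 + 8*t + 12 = (t + 2)*(t + 6)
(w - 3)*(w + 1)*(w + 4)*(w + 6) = w^4 + 8*w^3 + w^2 - 78*w - 72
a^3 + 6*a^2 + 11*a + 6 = (a + 1)*(a + 2)*(a + 3)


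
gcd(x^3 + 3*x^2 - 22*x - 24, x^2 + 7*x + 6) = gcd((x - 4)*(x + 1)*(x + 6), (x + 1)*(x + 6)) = x^2 + 7*x + 6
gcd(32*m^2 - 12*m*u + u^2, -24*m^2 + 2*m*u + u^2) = -4*m + u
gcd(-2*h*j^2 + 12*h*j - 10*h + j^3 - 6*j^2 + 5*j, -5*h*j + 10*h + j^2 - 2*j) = 1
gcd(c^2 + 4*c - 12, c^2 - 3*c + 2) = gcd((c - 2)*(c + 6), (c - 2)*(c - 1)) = c - 2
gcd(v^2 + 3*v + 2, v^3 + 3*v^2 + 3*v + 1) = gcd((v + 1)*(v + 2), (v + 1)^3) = v + 1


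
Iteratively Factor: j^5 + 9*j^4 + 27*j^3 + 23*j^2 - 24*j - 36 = (j + 2)*(j^4 + 7*j^3 + 13*j^2 - 3*j - 18) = (j + 2)*(j + 3)*(j^3 + 4*j^2 + j - 6) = (j + 2)*(j + 3)^2*(j^2 + j - 2) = (j - 1)*(j + 2)*(j + 3)^2*(j + 2)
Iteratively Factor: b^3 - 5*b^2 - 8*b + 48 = (b - 4)*(b^2 - b - 12) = (b - 4)*(b + 3)*(b - 4)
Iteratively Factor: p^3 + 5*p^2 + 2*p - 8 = (p + 4)*(p^2 + p - 2) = (p - 1)*(p + 4)*(p + 2)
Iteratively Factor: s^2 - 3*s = (s - 3)*(s)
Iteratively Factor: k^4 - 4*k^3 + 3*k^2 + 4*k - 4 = (k - 2)*(k^3 - 2*k^2 - k + 2) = (k - 2)*(k - 1)*(k^2 - k - 2) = (k - 2)^2*(k - 1)*(k + 1)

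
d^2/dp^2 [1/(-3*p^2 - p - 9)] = 2*(9*p^2 + 3*p - (6*p + 1)^2 + 27)/(3*p^2 + p + 9)^3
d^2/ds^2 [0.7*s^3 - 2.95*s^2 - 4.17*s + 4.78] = 4.2*s - 5.9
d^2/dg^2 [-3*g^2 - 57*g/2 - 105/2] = -6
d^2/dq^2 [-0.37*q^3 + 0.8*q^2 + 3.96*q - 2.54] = 1.6 - 2.22*q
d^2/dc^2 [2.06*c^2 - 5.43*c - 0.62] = 4.12000000000000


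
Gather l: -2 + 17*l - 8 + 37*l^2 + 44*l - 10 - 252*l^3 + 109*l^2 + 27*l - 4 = -252*l^3 + 146*l^2 + 88*l - 24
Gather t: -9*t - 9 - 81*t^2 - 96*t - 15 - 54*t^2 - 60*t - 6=-135*t^2 - 165*t - 30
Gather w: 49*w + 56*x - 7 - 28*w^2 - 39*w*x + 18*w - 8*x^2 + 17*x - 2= -28*w^2 + w*(67 - 39*x) - 8*x^2 + 73*x - 9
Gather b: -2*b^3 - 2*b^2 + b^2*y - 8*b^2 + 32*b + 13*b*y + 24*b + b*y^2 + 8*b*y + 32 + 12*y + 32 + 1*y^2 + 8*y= -2*b^3 + b^2*(y - 10) + b*(y^2 + 21*y + 56) + y^2 + 20*y + 64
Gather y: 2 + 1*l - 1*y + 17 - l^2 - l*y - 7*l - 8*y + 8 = -l^2 - 6*l + y*(-l - 9) + 27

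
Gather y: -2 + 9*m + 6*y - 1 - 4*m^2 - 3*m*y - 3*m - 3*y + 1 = -4*m^2 + 6*m + y*(3 - 3*m) - 2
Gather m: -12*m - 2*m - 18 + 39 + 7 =28 - 14*m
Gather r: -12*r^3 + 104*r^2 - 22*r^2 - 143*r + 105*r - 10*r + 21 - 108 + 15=-12*r^3 + 82*r^2 - 48*r - 72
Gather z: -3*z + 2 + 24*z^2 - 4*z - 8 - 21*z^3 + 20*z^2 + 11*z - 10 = -21*z^3 + 44*z^2 + 4*z - 16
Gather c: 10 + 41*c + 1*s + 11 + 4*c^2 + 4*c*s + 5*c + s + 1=4*c^2 + c*(4*s + 46) + 2*s + 22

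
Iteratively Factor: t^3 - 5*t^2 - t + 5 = (t - 5)*(t^2 - 1) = (t - 5)*(t + 1)*(t - 1)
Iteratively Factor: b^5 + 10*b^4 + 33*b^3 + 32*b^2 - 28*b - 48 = (b + 2)*(b^4 + 8*b^3 + 17*b^2 - 2*b - 24) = (b + 2)*(b + 3)*(b^3 + 5*b^2 + 2*b - 8) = (b + 2)^2*(b + 3)*(b^2 + 3*b - 4) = (b - 1)*(b + 2)^2*(b + 3)*(b + 4)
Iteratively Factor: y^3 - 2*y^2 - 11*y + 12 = (y - 4)*(y^2 + 2*y - 3) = (y - 4)*(y + 3)*(y - 1)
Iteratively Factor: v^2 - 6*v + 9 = (v - 3)*(v - 3)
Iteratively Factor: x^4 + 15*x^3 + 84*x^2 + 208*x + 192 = (x + 4)*(x^3 + 11*x^2 + 40*x + 48) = (x + 3)*(x + 4)*(x^2 + 8*x + 16) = (x + 3)*(x + 4)^2*(x + 4)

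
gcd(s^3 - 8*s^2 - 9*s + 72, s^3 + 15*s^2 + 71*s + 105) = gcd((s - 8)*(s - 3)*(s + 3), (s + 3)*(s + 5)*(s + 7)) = s + 3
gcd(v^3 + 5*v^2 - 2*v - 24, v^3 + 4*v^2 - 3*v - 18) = v^2 + v - 6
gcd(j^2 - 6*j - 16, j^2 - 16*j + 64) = j - 8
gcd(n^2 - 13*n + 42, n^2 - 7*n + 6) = n - 6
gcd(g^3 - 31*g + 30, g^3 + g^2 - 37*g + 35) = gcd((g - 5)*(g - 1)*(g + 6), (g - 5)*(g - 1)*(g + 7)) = g^2 - 6*g + 5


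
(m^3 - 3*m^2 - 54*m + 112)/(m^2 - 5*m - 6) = (-m^3 + 3*m^2 + 54*m - 112)/(-m^2 + 5*m + 6)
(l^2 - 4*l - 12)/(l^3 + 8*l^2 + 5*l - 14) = (l - 6)/(l^2 + 6*l - 7)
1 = 1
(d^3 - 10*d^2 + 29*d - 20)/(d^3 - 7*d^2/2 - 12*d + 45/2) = 2*(d^2 - 5*d + 4)/(2*d^2 + 3*d - 9)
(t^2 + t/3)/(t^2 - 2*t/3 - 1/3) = t/(t - 1)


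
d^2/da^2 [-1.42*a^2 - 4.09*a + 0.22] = -2.84000000000000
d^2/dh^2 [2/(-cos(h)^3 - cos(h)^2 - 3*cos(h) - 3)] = -((15*cos(h) + 8*cos(2*h) + 9*cos(3*h))*(cos(h)^3 + cos(h)^2 + 3*cos(h) + 3)/2 + 4*(3*cos(h)^2 + 2*cos(h) + 3)^2*sin(h)^2)/(cos(h)^3 + cos(h)^2 + 3*cos(h) + 3)^3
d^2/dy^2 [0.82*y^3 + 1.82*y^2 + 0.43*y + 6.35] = 4.92*y + 3.64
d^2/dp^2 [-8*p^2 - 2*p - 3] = -16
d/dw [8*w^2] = 16*w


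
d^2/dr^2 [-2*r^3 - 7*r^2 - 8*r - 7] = -12*r - 14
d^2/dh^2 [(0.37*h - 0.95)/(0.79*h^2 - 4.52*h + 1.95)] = ((4.8458 - 1.7538*h)*(0.79*h^2 - 4.52*h + 1.95) + (0.37*h - 0.95)*(1.58*h - 4.52)*(3.16*h - 9.04))/(0.79*h^2 - 4.52*h + 1.95)^3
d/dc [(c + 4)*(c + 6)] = 2*c + 10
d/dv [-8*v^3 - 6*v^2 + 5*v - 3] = -24*v^2 - 12*v + 5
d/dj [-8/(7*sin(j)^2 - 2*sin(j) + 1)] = 16*(7*sin(j) - 1)*cos(j)/(7*sin(j)^2 - 2*sin(j) + 1)^2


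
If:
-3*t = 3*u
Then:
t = -u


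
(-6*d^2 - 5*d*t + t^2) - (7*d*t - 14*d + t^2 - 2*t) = -6*d^2 - 12*d*t + 14*d + 2*t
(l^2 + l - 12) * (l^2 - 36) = l^4 + l^3 - 48*l^2 - 36*l + 432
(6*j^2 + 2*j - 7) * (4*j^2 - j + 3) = 24*j^4 + 2*j^3 - 12*j^2 + 13*j - 21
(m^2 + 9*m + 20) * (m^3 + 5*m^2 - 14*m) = m^5 + 14*m^4 + 51*m^3 - 26*m^2 - 280*m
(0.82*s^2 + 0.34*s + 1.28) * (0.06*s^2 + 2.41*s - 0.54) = 0.0492*s^4 + 1.9966*s^3 + 0.4534*s^2 + 2.9012*s - 0.6912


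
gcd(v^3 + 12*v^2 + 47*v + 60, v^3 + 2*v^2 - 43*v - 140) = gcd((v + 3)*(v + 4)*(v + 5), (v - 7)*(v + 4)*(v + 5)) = v^2 + 9*v + 20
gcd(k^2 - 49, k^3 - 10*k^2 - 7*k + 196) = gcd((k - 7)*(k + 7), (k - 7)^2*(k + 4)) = k - 7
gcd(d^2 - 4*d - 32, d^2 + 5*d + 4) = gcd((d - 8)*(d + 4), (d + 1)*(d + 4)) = d + 4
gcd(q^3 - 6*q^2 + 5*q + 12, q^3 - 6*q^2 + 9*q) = q - 3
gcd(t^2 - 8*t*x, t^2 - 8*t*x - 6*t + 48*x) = -t + 8*x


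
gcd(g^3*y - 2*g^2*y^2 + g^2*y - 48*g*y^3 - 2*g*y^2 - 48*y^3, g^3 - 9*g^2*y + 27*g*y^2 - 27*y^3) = 1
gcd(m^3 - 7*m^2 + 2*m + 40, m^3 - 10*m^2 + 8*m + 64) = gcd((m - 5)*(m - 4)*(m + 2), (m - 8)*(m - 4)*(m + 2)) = m^2 - 2*m - 8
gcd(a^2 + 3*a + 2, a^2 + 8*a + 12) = a + 2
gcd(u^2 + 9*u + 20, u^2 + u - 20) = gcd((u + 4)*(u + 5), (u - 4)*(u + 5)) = u + 5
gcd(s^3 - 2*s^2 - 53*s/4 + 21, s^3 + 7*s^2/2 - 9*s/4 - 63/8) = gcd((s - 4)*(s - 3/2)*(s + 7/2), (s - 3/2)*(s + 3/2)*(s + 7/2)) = s^2 + 2*s - 21/4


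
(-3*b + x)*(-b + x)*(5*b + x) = 15*b^3 - 17*b^2*x + b*x^2 + x^3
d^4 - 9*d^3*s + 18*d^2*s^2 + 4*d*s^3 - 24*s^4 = (d - 6*s)*(d - 2*s)^2*(d + s)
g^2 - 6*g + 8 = (g - 4)*(g - 2)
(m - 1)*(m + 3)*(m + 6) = m^3 + 8*m^2 + 9*m - 18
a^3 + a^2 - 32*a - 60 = (a - 6)*(a + 2)*(a + 5)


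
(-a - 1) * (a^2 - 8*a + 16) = -a^3 + 7*a^2 - 8*a - 16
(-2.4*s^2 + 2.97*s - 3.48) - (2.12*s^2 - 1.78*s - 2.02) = -4.52*s^2 + 4.75*s - 1.46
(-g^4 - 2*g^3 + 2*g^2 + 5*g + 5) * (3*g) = -3*g^5 - 6*g^4 + 6*g^3 + 15*g^2 + 15*g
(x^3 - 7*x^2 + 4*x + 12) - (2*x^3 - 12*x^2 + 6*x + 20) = -x^3 + 5*x^2 - 2*x - 8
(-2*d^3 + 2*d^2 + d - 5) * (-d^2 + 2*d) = 2*d^5 - 6*d^4 + 3*d^3 + 7*d^2 - 10*d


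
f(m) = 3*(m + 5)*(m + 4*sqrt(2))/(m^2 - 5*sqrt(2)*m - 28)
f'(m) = 3*(-2*m + 5*sqrt(2))*(m + 5)*(m + 4*sqrt(2))/(m^2 - 5*sqrt(2)*m - 28)^2 + 3*(m + 5)/(m^2 - 5*sqrt(2)*m - 28) + 3*(m + 4*sqrt(2))/(m^2 - 5*sqrt(2)*m - 28)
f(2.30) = -4.47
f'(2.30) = -0.89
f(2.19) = -4.37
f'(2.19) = -0.86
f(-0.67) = -2.84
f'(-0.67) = -0.18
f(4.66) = -7.62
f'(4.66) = -1.96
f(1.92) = -4.15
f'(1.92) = -0.79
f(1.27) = -3.68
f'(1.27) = -0.65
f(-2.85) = 65.82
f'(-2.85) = 3110.43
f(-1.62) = -2.94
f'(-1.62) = 0.58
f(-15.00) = 0.92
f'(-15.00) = -0.08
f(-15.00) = 0.92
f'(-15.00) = -0.08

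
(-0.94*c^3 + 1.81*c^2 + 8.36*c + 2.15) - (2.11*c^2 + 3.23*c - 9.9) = -0.94*c^3 - 0.3*c^2 + 5.13*c + 12.05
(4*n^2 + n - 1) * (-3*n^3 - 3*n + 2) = -12*n^5 - 3*n^4 - 9*n^3 + 5*n^2 + 5*n - 2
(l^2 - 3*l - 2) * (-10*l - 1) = -10*l^3 + 29*l^2 + 23*l + 2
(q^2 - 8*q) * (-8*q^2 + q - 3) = -8*q^4 + 65*q^3 - 11*q^2 + 24*q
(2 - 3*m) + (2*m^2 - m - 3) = 2*m^2 - 4*m - 1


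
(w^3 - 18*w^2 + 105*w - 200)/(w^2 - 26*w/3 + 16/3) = 3*(w^2 - 10*w + 25)/(3*w - 2)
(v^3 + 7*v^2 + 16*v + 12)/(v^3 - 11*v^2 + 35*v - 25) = (v^3 + 7*v^2 + 16*v + 12)/(v^3 - 11*v^2 + 35*v - 25)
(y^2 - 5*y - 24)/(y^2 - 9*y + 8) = (y + 3)/(y - 1)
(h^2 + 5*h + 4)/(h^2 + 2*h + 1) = (h + 4)/(h + 1)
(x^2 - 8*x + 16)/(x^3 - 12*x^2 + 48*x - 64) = 1/(x - 4)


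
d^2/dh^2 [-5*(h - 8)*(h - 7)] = -10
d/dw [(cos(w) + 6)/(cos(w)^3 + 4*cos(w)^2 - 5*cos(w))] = 2*(cos(w)^3 + 11*cos(w)^2 + 24*cos(w) - 15)*sin(w)/((cos(w) - 1)^2*(cos(w) + 5)^2*cos(w)^2)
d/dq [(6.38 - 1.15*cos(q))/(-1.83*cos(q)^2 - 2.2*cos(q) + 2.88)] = (2.1045*cos(q)^2 - 23.3508*cos(q) - 10.724)*sin(q)/(3.3489*cos(q)^4 + 8.052*cos(q)^3 - 5.7008*cos(q)^2 - 12.672*cos(q) + 8.2944)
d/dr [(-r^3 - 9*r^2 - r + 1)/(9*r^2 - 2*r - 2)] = (-9*r^4 + 4*r^3 + 33*r^2 + 18*r + 4)/(81*r^4 - 36*r^3 - 32*r^2 + 8*r + 4)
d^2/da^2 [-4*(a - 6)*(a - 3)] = -8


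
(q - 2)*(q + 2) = q^2 - 4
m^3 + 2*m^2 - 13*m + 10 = (m - 2)*(m - 1)*(m + 5)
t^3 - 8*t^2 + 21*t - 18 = (t - 3)^2*(t - 2)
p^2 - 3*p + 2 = (p - 2)*(p - 1)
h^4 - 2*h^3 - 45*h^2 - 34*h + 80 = (h - 8)*(h - 1)*(h + 2)*(h + 5)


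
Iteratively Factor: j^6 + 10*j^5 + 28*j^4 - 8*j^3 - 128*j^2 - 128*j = (j)*(j^5 + 10*j^4 + 28*j^3 - 8*j^2 - 128*j - 128) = j*(j + 4)*(j^4 + 6*j^3 + 4*j^2 - 24*j - 32) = j*(j + 2)*(j + 4)*(j^3 + 4*j^2 - 4*j - 16) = j*(j + 2)*(j + 4)^2*(j^2 - 4) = j*(j + 2)^2*(j + 4)^2*(j - 2)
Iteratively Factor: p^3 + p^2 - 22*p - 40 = (p + 2)*(p^2 - p - 20) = (p + 2)*(p + 4)*(p - 5)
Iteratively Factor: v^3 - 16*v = (v - 4)*(v^2 + 4*v) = v*(v - 4)*(v + 4)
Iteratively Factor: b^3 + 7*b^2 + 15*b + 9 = (b + 3)*(b^2 + 4*b + 3) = (b + 1)*(b + 3)*(b + 3)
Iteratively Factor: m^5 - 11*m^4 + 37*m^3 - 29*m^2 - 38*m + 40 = (m - 4)*(m^4 - 7*m^3 + 9*m^2 + 7*m - 10) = (m - 4)*(m - 1)*(m^3 - 6*m^2 + 3*m + 10) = (m - 4)*(m - 1)*(m + 1)*(m^2 - 7*m + 10) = (m - 5)*(m - 4)*(m - 1)*(m + 1)*(m - 2)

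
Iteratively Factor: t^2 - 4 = (t + 2)*(t - 2)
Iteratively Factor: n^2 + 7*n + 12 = (n + 3)*(n + 4)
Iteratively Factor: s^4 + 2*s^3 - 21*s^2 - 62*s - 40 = (s - 5)*(s^3 + 7*s^2 + 14*s + 8) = (s - 5)*(s + 1)*(s^2 + 6*s + 8) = (s - 5)*(s + 1)*(s + 2)*(s + 4)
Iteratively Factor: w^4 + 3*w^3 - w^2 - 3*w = (w)*(w^3 + 3*w^2 - w - 3) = w*(w + 1)*(w^2 + 2*w - 3) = w*(w + 1)*(w + 3)*(w - 1)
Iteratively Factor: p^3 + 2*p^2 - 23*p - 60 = (p + 3)*(p^2 - p - 20) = (p - 5)*(p + 3)*(p + 4)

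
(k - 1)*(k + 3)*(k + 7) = k^3 + 9*k^2 + 11*k - 21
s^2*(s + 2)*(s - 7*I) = s^4 + 2*s^3 - 7*I*s^3 - 14*I*s^2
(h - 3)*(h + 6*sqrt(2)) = h^2 - 3*h + 6*sqrt(2)*h - 18*sqrt(2)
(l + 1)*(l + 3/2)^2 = l^3 + 4*l^2 + 21*l/4 + 9/4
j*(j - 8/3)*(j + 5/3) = j^3 - j^2 - 40*j/9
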